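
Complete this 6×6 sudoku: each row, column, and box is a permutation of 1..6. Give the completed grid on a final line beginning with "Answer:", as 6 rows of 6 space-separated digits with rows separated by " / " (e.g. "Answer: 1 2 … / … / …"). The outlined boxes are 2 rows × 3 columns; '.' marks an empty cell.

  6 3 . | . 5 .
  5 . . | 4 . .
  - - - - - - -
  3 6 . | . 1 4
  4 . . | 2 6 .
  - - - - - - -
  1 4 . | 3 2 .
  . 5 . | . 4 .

Step 1. [r2c6∈{1,2,3,6}] r2c6 is the only open cell in row 2 admitting 6 ⇒ r2c6=6.
Step 2. [r3c3∈{2,5}] across row 3, 2 lands solely at r3c3. So r3c3=2.
Step 3. [r2c3∈{1}] r2c3 has the single candidate 1, so r2c3=1.
Step 4. [r1c4∈{1}] nothing but 1 survives at r1c4. So r1c4=1.
Step 5. [r5c3∈{6}] nothing but 6 survives at r5c3. So r5c3=6.
Step 6. [r3c4∈{5}] r3c4 is down to just 5. So r3c4=5.
Step 7. [r6c4∈{6}] only 6 remains possible at r6c4, so r6c4=6.
Step 8. [r1c3∈{4}] r1c3 has the single candidate 4, so r1c3=4.
Step 9. [r6c1∈{2}] r6c1's peers cover all but 2 ⇒ r6c1=2.
Step 10. [r5c6∈{5}] r5c6 has the single candidate 5 ⇒ r5c6=5.
Step 11. [r2c5∈{3}] r2c5 is down to just 3 ⇒ r2c5=3.
Step 12. [r1c6∈{2}] r1c6 is down to just 2 ⇒ r1c6=2.
Step 13. [r6c6∈{1}] r6c6's peers cover all but 1 ⇒ r6c6=1.
Step 14. [r6c3∈{3}] r6c3's peers cover all but 3. So r6c3=3.
Step 15. [r4c2∈{1}] r4c2's peers cover all but 1 ⇒ r4c2=1.
Step 16. [r4c3∈{5}] r4c3 has the single candidate 5 ⇒ r4c3=5.
Step 17. [r2c2∈{2}] nothing but 2 survives at r2c2. So r2c2=2.
Step 18. [r4c6∈{3}] r4c6 is down to just 3, so r4c6=3.

Answer: 6 3 4 1 5 2 / 5 2 1 4 3 6 / 3 6 2 5 1 4 / 4 1 5 2 6 3 / 1 4 6 3 2 5 / 2 5 3 6 4 1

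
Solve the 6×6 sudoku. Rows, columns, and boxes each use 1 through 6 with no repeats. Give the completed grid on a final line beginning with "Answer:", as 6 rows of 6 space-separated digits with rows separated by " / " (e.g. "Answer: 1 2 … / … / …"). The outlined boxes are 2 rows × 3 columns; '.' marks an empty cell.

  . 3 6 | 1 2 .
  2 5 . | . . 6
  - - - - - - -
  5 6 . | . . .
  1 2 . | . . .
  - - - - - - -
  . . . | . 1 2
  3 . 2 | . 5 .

Step 1. [r6c6∈{4}] nothing but 4 survives at r6c6, so r6c6=4.
Step 2. [r5c4∈{3,6}] 3 has one home in row 5: r5c4, so r5c4=3.
Step 3. [r2c4∈{4}] r2c4's peers cover all but 4, so r2c4=4.
Step 4. [r4c5∈{3,4,6}] 6 has one home in col 5: r4c5. So r4c5=6.
Step 5. [r4c3∈{3,4}] r4c3 is the only open cell in row 4 admitting 4 ⇒ r4c3=4.
Step 6. [r4c6∈{3,5}] 3 has one home in row 4: r4c6. So r4c6=3.
Step 7. [r5c1∈{4,6}] r5c1 is the only open cell in row 5 admitting 6, so r5c1=6.
Step 8. [r2c5∈{3}] r2c5 is down to just 3. So r2c5=3.
Step 9. [r3c3∈{3}] nothing but 3 survives at r3c3, so r3c3=3.
Step 10. [r5c2∈{4}] r5c2 is down to just 4, so r5c2=4.
Step 11. [r1c1∈{4}] only 4 remains possible at r1c1, so r1c1=4.
Step 12. [r6c2∈{1}] nothing but 1 survives at r6c2. So r6c2=1.
Step 13. [r6c4∈{6}] nothing but 6 survives at r6c4 ⇒ r6c4=6.
Step 14. [r3c4∈{2}] r3c4 is down to just 2, so r3c4=2.
Step 15. [r5c3∈{5}] r5c3's peers cover all but 5, so r5c3=5.
Step 16. [r4c4∈{5}] r4c4 has the single candidate 5 ⇒ r4c4=5.
Step 17. [r2c3∈{1}] r2c3 has the single candidate 1 ⇒ r2c3=1.
Step 18. [r3c5∈{4}] r3c5 is down to just 4, so r3c5=4.
Step 19. [r3c6∈{1}] only 1 remains possible at r3c6 ⇒ r3c6=1.
Step 20. [r1c6∈{5}] nothing but 5 survives at r1c6 ⇒ r1c6=5.

Answer: 4 3 6 1 2 5 / 2 5 1 4 3 6 / 5 6 3 2 4 1 / 1 2 4 5 6 3 / 6 4 5 3 1 2 / 3 1 2 6 5 4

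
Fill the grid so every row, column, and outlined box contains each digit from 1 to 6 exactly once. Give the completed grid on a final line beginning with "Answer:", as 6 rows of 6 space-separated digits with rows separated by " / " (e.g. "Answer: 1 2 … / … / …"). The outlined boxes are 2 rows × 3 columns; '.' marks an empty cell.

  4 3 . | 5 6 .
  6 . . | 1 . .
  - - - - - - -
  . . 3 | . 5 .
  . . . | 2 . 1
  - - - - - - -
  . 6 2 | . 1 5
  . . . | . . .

Step 1. [r5c4∈{3,4}] r5c4 is the only open cell in row 5 admitting 4, so r5c4=4.
Step 2. [r2c2∈{2,5}] in box 1, 2 fits only at r2c2. So r2c2=2.
Step 3. [r6c4∈{3,6}] across col 4, 3 lands solely at r6c4 ⇒ r6c4=3.
Step 4. [r4c1∈{5}] r4c1 is down to just 5 ⇒ r4c1=5.
Step 5. [r4c2∈{4}] only 4 remains possible at r4c2 ⇒ r4c2=4.
Step 6. [r6c1∈{1}] r6c1 is down to just 1, so r6c1=1.
Step 7. [r2c6∈{3,4}] 3 has one home in col 6: r2c6, so r2c6=3.
Step 8. [r6c6∈{2,6}] across row 6, 6 lands solely at r6c6, so r6c6=6.
Step 9. [r2c3∈{5}] r2c3 has the single candidate 5, so r2c3=5.
Step 10. [r1c6∈{2}] only 2 remains possible at r1c6, so r1c6=2.
Step 11. [r3c6∈{4}] r3c6 has the single candidate 4, so r3c6=4.
Step 12. [r4c3∈{6}] r4c3's peers cover all but 6, so r4c3=6.
Step 13. [r2c5∈{4}] r2c5 is down to just 4 ⇒ r2c5=4.
Step 14. [r3c2∈{1}] nothing but 1 survives at r3c2 ⇒ r3c2=1.
Step 15. [r3c1∈{2}] r3c1 has the single candidate 2, so r3c1=2.
Step 16. [r1c3∈{1}] nothing but 1 survives at r1c3. So r1c3=1.
Step 17. [r6c5∈{2}] only 2 remains possible at r6c5. So r6c5=2.
Step 18. [r3c4∈{6}] r3c4 is down to just 6. So r3c4=6.
Step 19. [r5c1∈{3}] r5c1 has the single candidate 3. So r5c1=3.
Step 20. [r6c2∈{5}] r6c2 has the single candidate 5. So r6c2=5.
Step 21. [r4c5∈{3}] r4c5 has the single candidate 3 ⇒ r4c5=3.
Step 22. [r6c3∈{4}] only 4 remains possible at r6c3, so r6c3=4.

Answer: 4 3 1 5 6 2 / 6 2 5 1 4 3 / 2 1 3 6 5 4 / 5 4 6 2 3 1 / 3 6 2 4 1 5 / 1 5 4 3 2 6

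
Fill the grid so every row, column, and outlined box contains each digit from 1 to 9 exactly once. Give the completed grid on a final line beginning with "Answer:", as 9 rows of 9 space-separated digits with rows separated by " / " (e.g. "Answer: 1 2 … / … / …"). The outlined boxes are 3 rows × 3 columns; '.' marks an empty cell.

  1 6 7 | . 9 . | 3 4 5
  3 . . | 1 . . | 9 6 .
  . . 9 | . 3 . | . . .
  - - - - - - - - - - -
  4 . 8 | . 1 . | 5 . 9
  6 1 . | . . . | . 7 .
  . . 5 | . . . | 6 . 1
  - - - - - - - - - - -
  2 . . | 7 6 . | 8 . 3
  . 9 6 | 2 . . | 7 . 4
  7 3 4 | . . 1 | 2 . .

Step 1. [r1c4∈{8}] nothing but 8 survives at r1c4. So r1c4=8.
Step 2. [r7c6∈{4,5,9}] across row 7, 4 lands solely at r7c6 ⇒ r7c6=4.
Step 3. [r2c3∈{2}] nothing but 2 survives at r2c3, so r2c3=2.
Step 4. [r8c6∈{3,5,8}] row 8 places 3 nowhere but r8c6, so r8c6=3.
Step 5. [r9c5∈{5,8}] r9c5 is the only open cell in row 9 admitting 8. So r9c5=8.
Step 6. [r8c5∈{5}] nothing but 5 survives at r8c5 ⇒ r8c5=5.
Step 7. [r3c1∈{5,8}] 5 has one home in col 1: r3c1 ⇒ r3c1=5.
Step 8. [r5c4∈{3,4,5,9}] col 4 places 5 nowhere but r5c4 ⇒ r5c4=5.
Step 9. [r1c6∈{2}] only 2 remains possible at r1c6. So r1c6=2.
Step 10. [r5c6∈{8,9}] row 5 places 9 nowhere but r5c6 ⇒ r5c6=9.
Step 11. [r5c9∈{2,8}] r5c9 is the only open cell in row 5 admitting 8. So r5c9=8.
Step 12. [r2c9∈{7}] nothing but 7 survives at r2c9 ⇒ r2c9=7.
Step 13. [r6c5∈{2,4,7}] col 5 places 7 nowhere but r6c5. So r6c5=7.
Step 14. [r7c8∈{1,5,9}] across row 7, 9 lands solely at r7c8. So r7c8=9.
Step 15. [r6c4∈{3,4}] across row 6, 4 lands solely at r6c4 ⇒ r6c4=4.
Step 16. [r3c8∈{1,2,8}] in col 8, 8 fits only at r3c8. So r3c8=8.
Step 17. [r4c4∈{3,6}] 3 has one home in col 4: r4c4 ⇒ r4c4=3.
Step 18. [r6c2∈{2}] r6c2 is down to just 2. So r6c2=2.
Step 19. [r4c6∈{6}] only 6 remains possible at r4c6, so r4c6=6.
Step 20. [r2c2∈{4,8}] in row 2, 8 fits only at r2c2 ⇒ r2c2=8.
Step 21. [r6c6∈{8}] r6c6's peers cover all but 8, so r6c6=8.
Step 22. [r5c7∈{4}] only 4 remains possible at r5c7, so r5c7=4.
Step 23. [r3c7∈{1}] r3c7 has the single candidate 1, so r3c7=1.
Step 24. [r9c8∈{5}] only 5 remains possible at r9c8. So r9c8=5.
Step 25. [r2c5∈{4}] only 4 remains possible at r2c5. So r2c5=4.
Step 26. [r7c2∈{5}] nothing but 5 survives at r7c2, so r7c2=5.
Step 27. [r3c4∈{6}] r3c4 is down to just 6 ⇒ r3c4=6.
Step 28. [r9c4∈{9}] r9c4 is down to just 9. So r9c4=9.
Step 29. [r8c1∈{8}] r8c1 has the single candidate 8 ⇒ r8c1=8.
Step 30. [r5c3∈{3}] nothing but 3 survives at r5c3, so r5c3=3.
Step 31. [r6c8∈{3}] r6c8 is down to just 3, so r6c8=3.
Step 32. [r3c2∈{4}] only 4 remains possible at r3c2 ⇒ r3c2=4.
Step 33. [r3c9∈{2}] r3c9 has the single candidate 2, so r3c9=2.
Step 34. [r6c1∈{9}] r6c1 has the single candidate 9, so r6c1=9.
Step 35. [r5c5∈{2}] r5c5's peers cover all but 2, so r5c5=2.
Step 36. [r2c6∈{5}] r2c6 is down to just 5 ⇒ r2c6=5.
Step 37. [r9c9∈{6}] nothing but 6 survives at r9c9. So r9c9=6.
Step 38. [r3c6∈{7}] nothing but 7 survives at r3c6 ⇒ r3c6=7.
Step 39. [r7c3∈{1}] r7c3 has the single candidate 1, so r7c3=1.
Step 40. [r4c2∈{7}] r4c2 is down to just 7. So r4c2=7.
Step 41. [r4c8∈{2}] only 2 remains possible at r4c8, so r4c8=2.
Step 42. [r8c8∈{1}] only 1 remains possible at r8c8. So r8c8=1.

Answer: 1 6 7 8 9 2 3 4 5 / 3 8 2 1 4 5 9 6 7 / 5 4 9 6 3 7 1 8 2 / 4 7 8 3 1 6 5 2 9 / 6 1 3 5 2 9 4 7 8 / 9 2 5 4 7 8 6 3 1 / 2 5 1 7 6 4 8 9 3 / 8 9 6 2 5 3 7 1 4 / 7 3 4 9 8 1 2 5 6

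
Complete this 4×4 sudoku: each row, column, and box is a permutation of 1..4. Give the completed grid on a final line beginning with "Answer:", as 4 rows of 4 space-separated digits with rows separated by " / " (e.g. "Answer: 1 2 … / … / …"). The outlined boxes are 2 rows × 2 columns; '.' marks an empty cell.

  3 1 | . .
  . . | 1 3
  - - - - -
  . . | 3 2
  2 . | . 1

Step 1. [r3c2∈{4}] r3c2 has the single candidate 4, so r3c2=4.
Step 2. [r1c4∈{4}] nothing but 4 survives at r1c4 ⇒ r1c4=4.
Step 3. [r4c2∈{3}] nothing but 3 survives at r4c2. So r4c2=3.
Step 4. [r4c3∈{4}] r4c3 is down to just 4, so r4c3=4.
Step 5. [r2c1∈{4}] only 4 remains possible at r2c1. So r2c1=4.
Step 6. [r2c2∈{2}] r2c2 is down to just 2. So r2c2=2.
Step 7. [r3c1∈{1}] r3c1 has the single candidate 1 ⇒ r3c1=1.
Step 8. [r1c3∈{2}] only 2 remains possible at r1c3 ⇒ r1c3=2.

Answer: 3 1 2 4 / 4 2 1 3 / 1 4 3 2 / 2 3 4 1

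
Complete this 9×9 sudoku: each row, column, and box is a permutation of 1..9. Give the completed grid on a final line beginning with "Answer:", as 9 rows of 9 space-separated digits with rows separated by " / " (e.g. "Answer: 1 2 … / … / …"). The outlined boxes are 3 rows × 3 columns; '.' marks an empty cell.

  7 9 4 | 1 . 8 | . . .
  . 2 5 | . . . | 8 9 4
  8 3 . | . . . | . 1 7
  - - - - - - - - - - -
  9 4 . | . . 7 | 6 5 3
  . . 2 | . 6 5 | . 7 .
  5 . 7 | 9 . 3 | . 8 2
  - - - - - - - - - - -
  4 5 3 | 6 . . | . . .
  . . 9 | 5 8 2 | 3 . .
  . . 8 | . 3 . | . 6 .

Step 1. [r8c9∈{1}] r8c9 is down to just 1 ⇒ r8c9=1.
Step 2. [r4c3∈{1}] r4c3 has the single candidate 1. So r4c3=1.
Step 3. [r4c5∈{2}] nothing but 2 survives at r4c5 ⇒ r4c5=2.
Step 4. [r9c2∈{1,7}] in col 2, 1 fits only at r9c2 ⇒ r9c2=1.
Step 5. [r5c9∈{9}] r5c9's peers cover all but 9. So r5c9=9.
Step 6. [r7c8∈{2}] r7c8 has the single candidate 2 ⇒ r7c8=2.
Step 7. [r6c5∈{1,4}] in box 5, 1 fits only at r6c5. So r6c5=1.
Step 8. [r5c4∈{4,8}] 4 has one home in box 5: r5c4 ⇒ r5c4=4.
Step 9. [r9c4∈{7}] r9c4's peers cover all but 7, so r9c4=7.
Step 10. [r7c5∈{9}] only 9 remains possible at r7c5, so r7c5=9.
Step 11. [r1c5∈{5}] r1c5 is down to just 5 ⇒ r1c5=5.
Step 12. [r3c3∈{6}] r3c3 has the single candidate 6 ⇒ r3c3=6.
Step 13. [r9c7∈{4,5,9}] r9c7 is the only open cell in row 9 admitting 9, so r9c7=9.
Step 14. [r6c2∈{6}] r6c2 is down to just 6, so r6c2=6.
Step 15. [r3c6∈{4,9}] in row 3, 9 fits only at r3c6, so r3c6=9.
Step 16. [r1c7∈{2}] r1c7 is down to just 2 ⇒ r1c7=2.
Step 17. [r4c4∈{8}] r4c4's peers cover all but 8, so r4c4=8.
Step 18. [r2c4∈{3}] r2c4 has the single candidate 3. So r2c4=3.
Step 19. [r3c5∈{4}] only 4 remains possible at r3c5. So r3c5=4.
Step 20. [r6c7∈{4}] only 4 remains possible at r6c7, so r6c7=4.
Step 21. [r2c1∈{1}] r2c1 is down to just 1. So r2c1=1.
Step 22. [r1c8∈{3}] r1c8 has the single candidate 3 ⇒ r1c8=3.
Step 23. [r9c6∈{4}] only 4 remains possible at r9c6 ⇒ r9c6=4.
Step 24. [r8c1∈{6}] r8c1 is down to just 6, so r8c1=6.
Step 25. [r7c6∈{1}] nothing but 1 survives at r7c6, so r7c6=1.
Step 26. [r3c7∈{5}] r3c7's peers cover all but 5 ⇒ r3c7=5.
Step 27. [r3c4∈{2}] only 2 remains possible at r3c4. So r3c4=2.
Step 28. [r5c1∈{3}] only 3 remains possible at r5c1. So r5c1=3.
Step 29. [r8c2∈{7}] r8c2 is down to just 7 ⇒ r8c2=7.
Step 30. [r8c8∈{4}] only 4 remains possible at r8c8 ⇒ r8c8=4.
Step 31. [r5c7∈{1}] nothing but 1 survives at r5c7. So r5c7=1.
Step 32. [r9c9∈{5}] r9c9 has the single candidate 5. So r9c9=5.
Step 33. [r7c7∈{7}] r7c7's peers cover all but 7 ⇒ r7c7=7.
Step 34. [r7c9∈{8}] r7c9's peers cover all but 8, so r7c9=8.
Step 35. [r2c5∈{7}] r2c5 has the single candidate 7, so r2c5=7.
Step 36. [r1c9∈{6}] r1c9's peers cover all but 6 ⇒ r1c9=6.
Step 37. [r2c6∈{6}] only 6 remains possible at r2c6 ⇒ r2c6=6.
Step 38. [r9c1∈{2}] r9c1 has the single candidate 2. So r9c1=2.
Step 39. [r5c2∈{8}] r5c2's peers cover all but 8 ⇒ r5c2=8.

Answer: 7 9 4 1 5 8 2 3 6 / 1 2 5 3 7 6 8 9 4 / 8 3 6 2 4 9 5 1 7 / 9 4 1 8 2 7 6 5 3 / 3 8 2 4 6 5 1 7 9 / 5 6 7 9 1 3 4 8 2 / 4 5 3 6 9 1 7 2 8 / 6 7 9 5 8 2 3 4 1 / 2 1 8 7 3 4 9 6 5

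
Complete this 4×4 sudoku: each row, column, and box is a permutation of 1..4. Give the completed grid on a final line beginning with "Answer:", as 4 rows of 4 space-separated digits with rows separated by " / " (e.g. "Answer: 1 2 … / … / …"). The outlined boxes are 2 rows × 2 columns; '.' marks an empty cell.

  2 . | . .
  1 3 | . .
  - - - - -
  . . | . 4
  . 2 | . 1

Step 1. [r4c3∈{3}] r4c3 has the single candidate 3, so r4c3=3.
Step 2. [r2c3∈{2,4}] across row 2, 4 lands solely at r2c3, so r2c3=4.
Step 3. [r1c3∈{1}] r1c3 has the single candidate 1 ⇒ r1c3=1.
Step 4. [r2c4∈{2}] r2c4 is down to just 2, so r2c4=2.
Step 5. [r3c3∈{2}] r3c3 is down to just 2. So r3c3=2.
Step 6. [r1c4∈{3}] nothing but 3 survives at r1c4. So r1c4=3.
Step 7. [r4c1∈{4}] only 4 remains possible at r4c1. So r4c1=4.
Step 8. [r3c1∈{3}] only 3 remains possible at r3c1, so r3c1=3.
Step 9. [r1c2∈{4}] r1c2 is down to just 4. So r1c2=4.
Step 10. [r3c2∈{1}] r3c2 has the single candidate 1. So r3c2=1.

Answer: 2 4 1 3 / 1 3 4 2 / 3 1 2 4 / 4 2 3 1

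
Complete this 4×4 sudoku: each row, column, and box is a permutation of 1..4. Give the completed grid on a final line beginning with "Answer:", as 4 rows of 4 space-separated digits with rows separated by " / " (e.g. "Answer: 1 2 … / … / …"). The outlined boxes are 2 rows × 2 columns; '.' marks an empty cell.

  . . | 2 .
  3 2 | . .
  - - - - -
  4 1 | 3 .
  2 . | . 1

Step 1. [r2c4∈{4}] r2c4 is down to just 4 ⇒ r2c4=4.
Step 2. [r1c2∈{4}] nothing but 4 survives at r1c2, so r1c2=4.
Step 3. [r4c2∈{3}] r4c2 is down to just 3. So r4c2=3.
Step 4. [r2c3∈{1}] r2c3's peers cover all but 1. So r2c3=1.
Step 5. [r4c3∈{4}] nothing but 4 survives at r4c3, so r4c3=4.
Step 6. [r1c4∈{3}] r1c4's peers cover all but 3 ⇒ r1c4=3.
Step 7. [r1c1∈{1}] only 1 remains possible at r1c1, so r1c1=1.
Step 8. [r3c4∈{2}] r3c4's peers cover all but 2, so r3c4=2.

Answer: 1 4 2 3 / 3 2 1 4 / 4 1 3 2 / 2 3 4 1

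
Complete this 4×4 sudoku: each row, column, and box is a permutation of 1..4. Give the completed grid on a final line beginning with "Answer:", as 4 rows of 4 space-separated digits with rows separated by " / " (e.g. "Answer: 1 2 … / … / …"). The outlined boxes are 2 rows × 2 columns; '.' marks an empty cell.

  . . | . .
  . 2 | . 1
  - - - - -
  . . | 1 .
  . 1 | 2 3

Step 1. [r4c1∈{4}] r4c1 is down to just 4. So r4c1=4.
Step 2. [r2c1∈{3}] nothing but 3 survives at r2c1 ⇒ r2c1=3.
Step 3. [r2c3∈{4}] r2c3 is down to just 4 ⇒ r2c3=4.
Step 4. [r1c3∈{3}] r1c3 is down to just 3, so r1c3=3.
Step 5. [r3c4∈{4}] r3c4 is down to just 4, so r3c4=4.
Step 6. [r3c2∈{3}] only 3 remains possible at r3c2, so r3c2=3.
Step 7. [r1c2∈{4}] r1c2's peers cover all but 4 ⇒ r1c2=4.
Step 8. [r1c4∈{2}] r1c4 is down to just 2, so r1c4=2.
Step 9. [r3c1∈{2}] r3c1's peers cover all but 2. So r3c1=2.
Step 10. [r1c1∈{1}] nothing but 1 survives at r1c1. So r1c1=1.

Answer: 1 4 3 2 / 3 2 4 1 / 2 3 1 4 / 4 1 2 3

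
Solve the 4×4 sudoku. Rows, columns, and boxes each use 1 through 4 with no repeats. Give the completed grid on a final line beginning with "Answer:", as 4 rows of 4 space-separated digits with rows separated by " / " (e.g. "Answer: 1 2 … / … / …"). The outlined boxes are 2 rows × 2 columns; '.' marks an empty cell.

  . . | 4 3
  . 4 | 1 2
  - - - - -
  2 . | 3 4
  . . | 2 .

Step 1. [r3c2∈{1}] r3c2's peers cover all but 1, so r3c2=1.
Step 2. [r2c1∈{3}] r2c1 has the single candidate 3 ⇒ r2c1=3.
Step 3. [r4c4∈{1}] only 1 remains possible at r4c4, so r4c4=1.
Step 4. [r1c1∈{1}] only 1 remains possible at r1c1. So r1c1=1.
Step 5. [r1c2∈{2}] nothing but 2 survives at r1c2, so r1c2=2.
Step 6. [r4c1∈{4}] only 4 remains possible at r4c1. So r4c1=4.
Step 7. [r4c2∈{3}] r4c2 has the single candidate 3. So r4c2=3.

Answer: 1 2 4 3 / 3 4 1 2 / 2 1 3 4 / 4 3 2 1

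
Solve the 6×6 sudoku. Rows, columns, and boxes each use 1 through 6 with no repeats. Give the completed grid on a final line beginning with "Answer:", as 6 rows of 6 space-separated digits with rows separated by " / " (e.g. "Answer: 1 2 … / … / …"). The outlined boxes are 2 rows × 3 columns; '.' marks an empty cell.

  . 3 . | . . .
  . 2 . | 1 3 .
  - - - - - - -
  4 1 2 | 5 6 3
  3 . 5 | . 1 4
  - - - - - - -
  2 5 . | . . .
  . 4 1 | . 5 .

Step 1. [r6c1∈{6}] r6c1's peers cover all but 6 ⇒ r6c1=6.
Step 2. [r1c5∈{2,4}] r1c5 is the only open cell in col 5 admitting 2, so r1c5=2.
Step 3. [r1c4∈{4,6}] in box 2, 4 fits only at r1c4, so r1c4=4.
Step 4. [r5c4∈{3,6}] 6 has one home in col 4: r5c4, so r5c4=6.
Step 5. [r1c3∈{6}] r1c3's peers cover all but 6 ⇒ r1c3=6.
Step 6. [r1c6∈{5}] r1c6 has the single candidate 5, so r1c6=5.
Step 7. [r4c4∈{2}] r4c4's peers cover all but 2. So r4c4=2.
Step 8. [r5c6∈{1}] r5c6 has the single candidate 1, so r5c6=1.
Step 9. [r2c3∈{4}] r2c3 is down to just 4, so r2c3=4.
Step 10. [r6c4∈{3}] r6c4's peers cover all but 3. So r6c4=3.
Step 11. [r1c1∈{1}] r1c1's peers cover all but 1, so r1c1=1.
Step 12. [r4c2∈{6}] nothing but 6 survives at r4c2 ⇒ r4c2=6.
Step 13. [r2c6∈{6}] r2c6 is down to just 6 ⇒ r2c6=6.
Step 14. [r2c1∈{5}] r2c1 is down to just 5. So r2c1=5.
Step 15. [r6c6∈{2}] r6c6 has the single candidate 2, so r6c6=2.
Step 16. [r5c3∈{3}] r5c3 has the single candidate 3 ⇒ r5c3=3.
Step 17. [r5c5∈{4}] r5c5 is down to just 4 ⇒ r5c5=4.

Answer: 1 3 6 4 2 5 / 5 2 4 1 3 6 / 4 1 2 5 6 3 / 3 6 5 2 1 4 / 2 5 3 6 4 1 / 6 4 1 3 5 2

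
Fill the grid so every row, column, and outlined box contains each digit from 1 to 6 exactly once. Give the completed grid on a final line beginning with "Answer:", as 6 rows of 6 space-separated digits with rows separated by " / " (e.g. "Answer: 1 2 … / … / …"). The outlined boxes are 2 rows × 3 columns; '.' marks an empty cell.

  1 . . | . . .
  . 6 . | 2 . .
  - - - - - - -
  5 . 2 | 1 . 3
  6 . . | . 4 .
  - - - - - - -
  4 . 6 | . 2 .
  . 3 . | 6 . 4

Step 1. [r2c3∈{3,4,5}] row 2 places 4 nowhere but r2c3 ⇒ r2c3=4.
Step 2. [r4c4∈{5}] r4c4 has the single candidate 5 ⇒ r4c4=5.
Step 3. [r4c2∈{1}] r4c2 is down to just 1. So r4c2=1.
Step 4. [r5c6∈{1,5}] across row 5, 1 lands solely at r5c6, so r5c6=1.
Step 5. [r2c6∈{5}] r2c6 is down to just 5, so r2c6=5.
Step 6. [r5c2∈{5}] r5c2 is down to just 5, so r5c2=5.
Step 7. [r2c1∈{3}] r2c1 is down to just 3. So r2c1=3.
Step 8. [r1c5∈{3,6}] in col 5, 3 fits only at r1c5 ⇒ r1c5=3.
Step 9. [r6c1∈{2}] nothing but 2 survives at r6c1, so r6c1=2.
Step 10. [r1c3∈{5}] only 5 remains possible at r1c3 ⇒ r1c3=5.
Step 11. [r6c5∈{5}] only 5 remains possible at r6c5 ⇒ r6c5=5.
Step 12. [r4c3∈{3}] r4c3 is down to just 3. So r4c3=3.
Step 13. [r3c5∈{6}] r3c5 is down to just 6 ⇒ r3c5=6.
Step 14. [r5c4∈{3}] r5c4's peers cover all but 3, so r5c4=3.
Step 15. [r4c6∈{2}] r4c6 is down to just 2 ⇒ r4c6=2.
Step 16. [r1c6∈{6}] r1c6 has the single candidate 6 ⇒ r1c6=6.
Step 17. [r2c5∈{1}] r2c5's peers cover all but 1, so r2c5=1.
Step 18. [r3c2∈{4}] only 4 remains possible at r3c2 ⇒ r3c2=4.
Step 19. [r1c4∈{4}] nothing but 4 survives at r1c4 ⇒ r1c4=4.
Step 20. [r6c3∈{1}] nothing but 1 survives at r6c3. So r6c3=1.
Step 21. [r1c2∈{2}] only 2 remains possible at r1c2 ⇒ r1c2=2.

Answer: 1 2 5 4 3 6 / 3 6 4 2 1 5 / 5 4 2 1 6 3 / 6 1 3 5 4 2 / 4 5 6 3 2 1 / 2 3 1 6 5 4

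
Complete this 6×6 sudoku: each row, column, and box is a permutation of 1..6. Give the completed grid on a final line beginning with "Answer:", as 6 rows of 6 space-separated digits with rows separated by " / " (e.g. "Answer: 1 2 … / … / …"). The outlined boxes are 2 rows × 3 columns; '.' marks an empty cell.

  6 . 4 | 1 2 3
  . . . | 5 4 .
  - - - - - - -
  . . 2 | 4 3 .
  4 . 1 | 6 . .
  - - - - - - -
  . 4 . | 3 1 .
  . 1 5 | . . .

Step 1. [r5c6∈{2,5,6}] across row 5, 5 lands solely at r5c6 ⇒ r5c6=5.
Step 2. [r3c1∈{5}] r3c1's peers cover all but 5 ⇒ r3c1=5.
Step 3. [r2c1∈{1,2,3}] r2c1 is the only open cell in row 2 admitting 1, so r2c1=1.
Step 4. [r6c6∈{2,4,6}] 4 has one home in row 6: r6c6 ⇒ r6c6=4.
Step 5. [r4c2∈{3}] r4c2 is down to just 3, so r4c2=3.
Step 6. [r5c1∈{2}] r5c1 is down to just 2, so r5c1=2.
Step 7. [r6c1∈{3}] r6c1's peers cover all but 3 ⇒ r6c1=3.
Step 8. [r6c5∈{6}] nothing but 6 survives at r6c5 ⇒ r6c5=6.
Step 9. [r1c2∈{5}] r1c2 is down to just 5 ⇒ r1c2=5.
Step 10. [r3c6∈{1}] r3c6's peers cover all but 1. So r3c6=1.
Step 11. [r5c3∈{6}] r5c3's peers cover all but 6 ⇒ r5c3=6.
Step 12. [r2c3∈{3}] only 3 remains possible at r2c3, so r2c3=3.
Step 13. [r3c2∈{6}] nothing but 6 survives at r3c2. So r3c2=6.
Step 14. [r4c6∈{2}] nothing but 2 survives at r4c6. So r4c6=2.
Step 15. [r2c6∈{6}] r2c6 has the single candidate 6, so r2c6=6.
Step 16. [r2c2∈{2}] r2c2 is down to just 2. So r2c2=2.
Step 17. [r6c4∈{2}] only 2 remains possible at r6c4. So r6c4=2.
Step 18. [r4c5∈{5}] r4c5's peers cover all but 5. So r4c5=5.

Answer: 6 5 4 1 2 3 / 1 2 3 5 4 6 / 5 6 2 4 3 1 / 4 3 1 6 5 2 / 2 4 6 3 1 5 / 3 1 5 2 6 4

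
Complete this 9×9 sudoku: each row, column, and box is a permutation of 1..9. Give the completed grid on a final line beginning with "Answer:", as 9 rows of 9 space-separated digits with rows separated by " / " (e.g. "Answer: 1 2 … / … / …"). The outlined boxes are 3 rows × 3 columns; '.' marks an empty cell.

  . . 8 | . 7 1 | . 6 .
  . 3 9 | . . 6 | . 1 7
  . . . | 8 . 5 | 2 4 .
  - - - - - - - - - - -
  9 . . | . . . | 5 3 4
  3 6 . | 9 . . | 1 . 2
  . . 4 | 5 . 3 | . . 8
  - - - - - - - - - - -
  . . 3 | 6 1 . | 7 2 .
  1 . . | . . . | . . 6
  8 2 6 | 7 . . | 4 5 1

Step 1. [r8c5∈{2,3,4,5,8,9}] col 5 places 5 nowhere but r8c5 ⇒ r8c5=5.
Step 2. [r7c9∈{9}] r7c9 has the single candidate 9 ⇒ r7c9=9.
Step 3. [r4c3∈{1,2,7}] col 3 places 2 nowhere but r4c3, so r4c3=2.
Step 4. [r6c1∈{7}] r6c1 is down to just 7, so r6c1=7.
Step 5. [r2c1∈{2,4,5}] in row 2, 5 fits only at r2c1, so r2c1=5.
Step 6. [r8c6∈{2,4,8,9}] r8c6 is the only open cell in col 6 admitting 2 ⇒ r8c6=2.
Step 7. [r1c2∈{4}] only 4 remains possible at r1c2 ⇒ r1c2=4.
Step 8. [r8c4∈{3,4}] row 8 places 4 nowhere but r8c4, so r8c4=4.
Step 9. [r1c4∈{2,3}] across col 4, 3 lands solely at r1c4 ⇒ r1c4=3.
Step 10. [r4c2∈{1,8}] across col 2, 8 lands solely at r4c2. So r4c2=8.
Step 11. [r5c6∈{4,7,8}] 4 has one home in col 6: r5c6 ⇒ r5c6=4.
Step 12. [r3c3∈{1,7}] r3c3 is the only open cell in col 3 admitting 1, so r3c3=1.
Step 13. [r6c7∈{6,9}] across col 7, 6 lands solely at r6c7 ⇒ r6c7=6.
Step 14. [r2c7∈{8}] only 8 remains possible at r2c7. So r2c7=8.
Step 15. [r9c6∈{9}] r9c6's peers cover all but 9, so r9c6=9.
Step 16. [r6c5∈{2}] nothing but 2 survives at r6c5. So r6c5=2.
Step 17. [r3c2∈{7}] r3c2 has the single candidate 7. So r3c2=7.
Step 18. [r5c8∈{7}] r5c8 has the single candidate 7. So r5c8=7.
Step 19. [r7c6∈{8}] r7c6 has the single candidate 8. So r7c6=8.
Step 20. [r4c4∈{1}] r4c4's peers cover all but 1, so r4c4=1.
Step 21. [r5c5∈{8}] r5c5's peers cover all but 8 ⇒ r5c5=8.
Step 22. [r3c9∈{3}] nothing but 3 survives at r3c9 ⇒ r3c9=3.
Step 23. [r8c3∈{7}] r8c3's peers cover all but 7 ⇒ r8c3=7.
Step 24. [r6c2∈{1}] r6c2's peers cover all but 1. So r6c2=1.
Step 25. [r3c1∈{6}] r3c1 has the single candidate 6 ⇒ r3c1=6.
Step 26. [r7c1∈{4}] only 4 remains possible at r7c1 ⇒ r7c1=4.
Step 27. [r2c4∈{2}] r2c4's peers cover all but 2 ⇒ r2c4=2.
Step 28. [r1c7∈{9}] nothing but 9 survives at r1c7 ⇒ r1c7=9.
Step 29. [r8c2∈{9}] nothing but 9 survives at r8c2. So r8c2=9.
Step 30. [r5c3∈{5}] r5c3 is down to just 5 ⇒ r5c3=5.
Step 31. [r4c5∈{6}] only 6 remains possible at r4c5 ⇒ r4c5=6.
Step 32. [r2c5∈{4}] r2c5's peers cover all but 4 ⇒ r2c5=4.
Step 33. [r9c5∈{3}] nothing but 3 survives at r9c5, so r9c5=3.
Step 34. [r6c8∈{9}] only 9 remains possible at r6c8 ⇒ r6c8=9.
Step 35. [r8c7∈{3}] r8c7's peers cover all but 3. So r8c7=3.
Step 36. [r1c9∈{5}] r1c9's peers cover all but 5 ⇒ r1c9=5.
Step 37. [r4c6∈{7}] r4c6 has the single candidate 7 ⇒ r4c6=7.
Step 38. [r3c5∈{9}] r3c5 is down to just 9 ⇒ r3c5=9.
Step 39. [r1c1∈{2}] r1c1 is down to just 2, so r1c1=2.
Step 40. [r7c2∈{5}] r7c2's peers cover all but 5. So r7c2=5.
Step 41. [r8c8∈{8}] r8c8 is down to just 8, so r8c8=8.

Answer: 2 4 8 3 7 1 9 6 5 / 5 3 9 2 4 6 8 1 7 / 6 7 1 8 9 5 2 4 3 / 9 8 2 1 6 7 5 3 4 / 3 6 5 9 8 4 1 7 2 / 7 1 4 5 2 3 6 9 8 / 4 5 3 6 1 8 7 2 9 / 1 9 7 4 5 2 3 8 6 / 8 2 6 7 3 9 4 5 1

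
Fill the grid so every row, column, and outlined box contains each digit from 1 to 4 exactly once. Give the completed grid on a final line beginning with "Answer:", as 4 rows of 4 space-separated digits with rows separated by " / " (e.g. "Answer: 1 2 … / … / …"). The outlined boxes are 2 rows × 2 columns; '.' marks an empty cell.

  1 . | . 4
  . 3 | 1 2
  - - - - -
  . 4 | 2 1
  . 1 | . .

Step 1. [r4c4∈{3}] r4c4 is down to just 3 ⇒ r4c4=3.
Step 2. [r1c3∈{3}] only 3 remains possible at r1c3 ⇒ r1c3=3.
Step 3. [r4c3∈{4}] r4c3's peers cover all but 4, so r4c3=4.
Step 4. [r1c2∈{2}] r1c2 has the single candidate 2 ⇒ r1c2=2.
Step 5. [r4c1∈{2}] nothing but 2 survives at r4c1. So r4c1=2.
Step 6. [r3c1∈{3}] only 3 remains possible at r3c1, so r3c1=3.
Step 7. [r2c1∈{4}] r2c1 is down to just 4 ⇒ r2c1=4.

Answer: 1 2 3 4 / 4 3 1 2 / 3 4 2 1 / 2 1 4 3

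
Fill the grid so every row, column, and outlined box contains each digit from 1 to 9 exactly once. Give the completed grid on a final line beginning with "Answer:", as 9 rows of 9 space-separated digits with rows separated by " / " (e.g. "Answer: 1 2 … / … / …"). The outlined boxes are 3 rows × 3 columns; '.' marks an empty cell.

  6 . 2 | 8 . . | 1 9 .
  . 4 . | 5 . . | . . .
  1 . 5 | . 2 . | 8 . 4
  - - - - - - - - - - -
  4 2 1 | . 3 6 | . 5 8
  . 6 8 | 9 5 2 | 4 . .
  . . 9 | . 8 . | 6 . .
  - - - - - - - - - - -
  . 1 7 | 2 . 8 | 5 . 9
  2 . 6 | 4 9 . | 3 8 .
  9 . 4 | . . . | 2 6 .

Step 1. [r2c7∈{7}] nothing but 7 survives at r2c7, so r2c7=7.
Step 2. [r3c8∈{3}] nothing but 3 survives at r3c8 ⇒ r3c8=3.
Step 3. [r9c4∈{1,3,7}] col 4 places 3 nowhere but r9c4, so r9c4=3.
Step 4. [r6c4∈{1,7}] across col 4, 1 lands solely at r6c4, so r6c4=1.
Step 5. [r2c6∈{1,3,9}] in row 2, 9 fits only at r2c6 ⇒ r2c6=9.
Step 6. [r3c6∈{7}] r3c6 is down to just 7. So r3c6=7.
Step 7. [r8c9∈{1,7}] across row 8, 7 lands solely at r8c9, so r8c9=7.
Step 8. [r8c2∈{5}] r8c2's peers cover all but 5. So r8c2=5.
Step 9. [r7c1∈{3}] only 3 remains possible at r7c1, so r7c1=3.
Step 10. [r5c1∈{7}] r5c1 has the single candidate 7 ⇒ r5c1=7.
Step 11. [r9c9∈{1}] r9c9 has the single candidate 1 ⇒ r9c9=1.
Step 12. [r2c8∈{2}] only 2 remains possible at r2c8, so r2c8=2.
Step 13. [r1c6∈{3,4}] in col 6, 3 fits only at r1c6, so r1c6=3.
Step 14. [r5c9∈{3}] r5c9's peers cover all but 3, so r5c9=3.
Step 15. [r7c5∈{6}] r7c5's peers cover all but 6 ⇒ r7c5=6.
Step 16. [r2c9∈{6}] only 6 remains possible at r2c9, so r2c9=6.
Step 17. [r6c8∈{7}] nothing but 7 survives at r6c8. So r6c8=7.
Step 18. [r1c2∈{7}] r1c2 is down to just 7 ⇒ r1c2=7.
Step 19. [r2c5∈{1}] only 1 remains possible at r2c5 ⇒ r2c5=1.
Step 20. [r6c6∈{4}] only 4 remains possible at r6c6, so r6c6=4.
Step 21. [r2c3∈{3}] r2c3 is down to just 3. So r2c3=3.
Step 22. [r9c2∈{8}] r9c2 is down to just 8, so r9c2=8.
Step 23. [r3c2∈{9}] r3c2 has the single candidate 9 ⇒ r3c2=9.
Step 24. [r9c6∈{5}] r9c6 is down to just 5 ⇒ r9c6=5.
Step 25. [r6c1∈{5}] r6c1 has the single candidate 5. So r6c1=5.
Step 26. [r1c5∈{4}] r1c5 has the single candidate 4 ⇒ r1c5=4.
Step 27. [r7c8∈{4}] nothing but 4 survives at r7c8 ⇒ r7c8=4.
Step 28. [r3c4∈{6}] nothing but 6 survives at r3c4, so r3c4=6.
Step 29. [r6c9∈{2}] only 2 remains possible at r6c9 ⇒ r6c9=2.
Step 30. [r4c4∈{7}] only 7 remains possible at r4c4, so r4c4=7.
Step 31. [r1c9∈{5}] r1c9 has the single candidate 5 ⇒ r1c9=5.
Step 32. [r8c6∈{1}] r8c6's peers cover all but 1. So r8c6=1.
Step 33. [r2c1∈{8}] only 8 remains possible at r2c1, so r2c1=8.
Step 34. [r4c7∈{9}] nothing but 9 survives at r4c7 ⇒ r4c7=9.
Step 35. [r6c2∈{3}] r6c2 is down to just 3. So r6c2=3.
Step 36. [r9c5∈{7}] nothing but 7 survives at r9c5 ⇒ r9c5=7.
Step 37. [r5c8∈{1}] r5c8 is down to just 1. So r5c8=1.

Answer: 6 7 2 8 4 3 1 9 5 / 8 4 3 5 1 9 7 2 6 / 1 9 5 6 2 7 8 3 4 / 4 2 1 7 3 6 9 5 8 / 7 6 8 9 5 2 4 1 3 / 5 3 9 1 8 4 6 7 2 / 3 1 7 2 6 8 5 4 9 / 2 5 6 4 9 1 3 8 7 / 9 8 4 3 7 5 2 6 1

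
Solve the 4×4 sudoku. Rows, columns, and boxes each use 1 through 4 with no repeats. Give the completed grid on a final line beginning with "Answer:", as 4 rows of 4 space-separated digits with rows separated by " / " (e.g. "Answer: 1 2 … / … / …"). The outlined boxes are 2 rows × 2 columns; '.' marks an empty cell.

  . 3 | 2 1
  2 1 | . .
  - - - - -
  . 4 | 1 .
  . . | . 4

Step 1. [r4c3∈{3}] only 3 remains possible at r4c3. So r4c3=3.
Step 2. [r4c2∈{2}] nothing but 2 survives at r4c2, so r4c2=2.
Step 3. [r4c1∈{1}] r4c1 has the single candidate 1 ⇒ r4c1=1.
Step 4. [r3c4∈{2}] only 2 remains possible at r3c4, so r3c4=2.
Step 5. [r2c4∈{3}] nothing but 3 survives at r2c4, so r2c4=3.
Step 6. [r2c3∈{4}] only 4 remains possible at r2c3, so r2c3=4.
Step 7. [r3c1∈{3}] nothing but 3 survives at r3c1 ⇒ r3c1=3.
Step 8. [r1c1∈{4}] r1c1's peers cover all but 4 ⇒ r1c1=4.

Answer: 4 3 2 1 / 2 1 4 3 / 3 4 1 2 / 1 2 3 4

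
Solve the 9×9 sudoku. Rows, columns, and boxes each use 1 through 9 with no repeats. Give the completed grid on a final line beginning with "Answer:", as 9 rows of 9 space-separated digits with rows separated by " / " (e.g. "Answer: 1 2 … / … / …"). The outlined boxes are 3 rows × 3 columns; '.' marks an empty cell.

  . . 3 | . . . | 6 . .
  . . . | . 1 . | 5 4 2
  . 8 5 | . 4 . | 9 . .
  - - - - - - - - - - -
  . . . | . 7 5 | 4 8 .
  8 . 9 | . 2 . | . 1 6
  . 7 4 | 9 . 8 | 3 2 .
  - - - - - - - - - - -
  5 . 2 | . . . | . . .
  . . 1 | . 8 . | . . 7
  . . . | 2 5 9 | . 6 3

Step 1. [r7c6∈{1,3,4,6,7}] col 6 places 1 nowhere but r7c6. So r7c6=1.
Step 2. [r7c4∈{3,4,6,7}] across row 7, 7 lands solely at r7c4, so r7c4=7.
Step 3. [r9c2∈{4}] r9c2's peers cover all but 4, so r9c2=4.
Step 4. [r4c3∈{6}] r4c3 has the single candidate 6, so r4c3=6.
Step 5. [r2c3∈{7}] r2c3 is down to just 7, so r2c3=7.
Step 6. [r7c5∈{3,6}] across col 5, 3 lands solely at r7c5 ⇒ r7c5=3.
Step 7. [r7c2∈{6,9}] in row 7, 6 fits only at r7c2, so r7c2=6.
Step 8. [r6c1∈{1}] r6c1 is down to just 1 ⇒ r6c1=1.
Step 9. [r2c2∈{9}] only 9 remains possible at r2c2, so r2c2=9.
Step 10. [r2c1∈{6}] nothing but 6 survives at r2c1 ⇒ r2c1=6.
Step 11. [r2c6∈{3}] r2c6 has the single candidate 3, so r2c6=3.
Step 12. [r3c1∈{2}] only 2 remains possible at r3c1 ⇒ r3c1=2.
Step 13. [r4c1∈{3}] r4c1's peers cover all but 3. So r4c1=3.
Step 14. [r1c9∈{1,8}] box 3 places 8 nowhere but r1c9 ⇒ r1c9=8.
Step 15. [r5c6∈{4}] r5c6 is down to just 4. So r5c6=4.
Step 16. [r8c6∈{6}] r8c6 has the single candidate 6 ⇒ r8c6=6.
Step 17. [r1c8∈{7}] r1c8 has the single candidate 7, so r1c8=7.
Step 18. [r7c8∈{9}] nothing but 9 survives at r7c8 ⇒ r7c8=9.
Step 19. [r9c7∈{1,8}] row 9 places 1 nowhere but r9c7. So r9c7=1.
Step 20. [r3c4∈{6}] r3c4 is down to just 6. So r3c4=6.
Step 21. [r9c3∈{8}] nothing but 8 survives at r9c3 ⇒ r9c3=8.
Step 22. [r1c6∈{2}] r1c6 has the single candidate 2, so r1c6=2.
Step 23. [r1c4∈{5}] only 5 remains possible at r1c4 ⇒ r1c4=5.
Step 24. [r6c5∈{6}] r6c5 is down to just 6. So r6c5=6.
Step 25. [r9c1∈{7}] r9c1 is down to just 7, so r9c1=7.
Step 26. [r8c7∈{2}] r8c7 is down to just 2 ⇒ r8c7=2.
Step 27. [r7c9∈{4}] only 4 remains possible at r7c9. So r7c9=4.
Step 28. [r6c9∈{5}] only 5 remains possible at r6c9 ⇒ r6c9=5.
Step 29. [r1c5∈{9}] r1c5 is down to just 9. So r1c5=9.
Step 30. [r3c9∈{1}] r3c9's peers cover all but 1. So r3c9=1.
Step 31. [r1c2∈{1}] r1c2's peers cover all but 1, so r1c2=1.
Step 32. [r8c4∈{4}] only 4 remains possible at r8c4. So r8c4=4.
Step 33. [r5c7∈{7}] only 7 remains possible at r5c7. So r5c7=7.
Step 34. [r4c9∈{9}] only 9 remains possible at r4c9 ⇒ r4c9=9.
Step 35. [r4c2∈{2}] r4c2 is down to just 2, so r4c2=2.
Step 36. [r3c6∈{7}] nothing but 7 survives at r3c6, so r3c6=7.
Step 37. [r1c1∈{4}] r1c1 is down to just 4 ⇒ r1c1=4.
Step 38. [r3c8∈{3}] only 3 remains possible at r3c8, so r3c8=3.
Step 39. [r8c1∈{9}] only 9 remains possible at r8c1. So r8c1=9.
Step 40. [r5c4∈{3}] r5c4's peers cover all but 3, so r5c4=3.
Step 41. [r5c2∈{5}] nothing but 5 survives at r5c2. So r5c2=5.
Step 42. [r2c4∈{8}] only 8 remains possible at r2c4 ⇒ r2c4=8.
Step 43. [r4c4∈{1}] r4c4's peers cover all but 1, so r4c4=1.
Step 44. [r8c8∈{5}] r8c8 has the single candidate 5. So r8c8=5.
Step 45. [r7c7∈{8}] r7c7's peers cover all but 8, so r7c7=8.
Step 46. [r8c2∈{3}] r8c2 is down to just 3 ⇒ r8c2=3.

Answer: 4 1 3 5 9 2 6 7 8 / 6 9 7 8 1 3 5 4 2 / 2 8 5 6 4 7 9 3 1 / 3 2 6 1 7 5 4 8 9 / 8 5 9 3 2 4 7 1 6 / 1 7 4 9 6 8 3 2 5 / 5 6 2 7 3 1 8 9 4 / 9 3 1 4 8 6 2 5 7 / 7 4 8 2 5 9 1 6 3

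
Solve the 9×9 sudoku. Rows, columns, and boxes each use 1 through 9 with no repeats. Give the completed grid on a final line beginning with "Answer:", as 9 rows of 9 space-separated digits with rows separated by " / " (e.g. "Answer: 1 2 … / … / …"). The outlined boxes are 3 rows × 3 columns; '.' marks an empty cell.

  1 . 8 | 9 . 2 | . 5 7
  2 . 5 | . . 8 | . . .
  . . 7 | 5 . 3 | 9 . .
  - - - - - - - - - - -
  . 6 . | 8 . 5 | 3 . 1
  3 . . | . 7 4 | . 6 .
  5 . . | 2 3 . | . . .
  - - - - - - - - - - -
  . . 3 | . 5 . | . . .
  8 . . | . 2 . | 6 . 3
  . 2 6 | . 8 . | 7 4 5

Step 1. [r3c2∈{4}] r3c2 is down to just 4, so r3c2=4.
Step 2. [r5c4∈{1}] r5c4's peers cover all but 1 ⇒ r5c4=1.
Step 3. [r9c1∈{9}] r9c1's peers cover all but 9 ⇒ r9c1=9.
Step 4. [r1c7∈{4}] nothing but 4 survives at r1c7. So r1c7=4.
Step 5. [r6c7∈{8}] r6c7 is down to just 8, so r6c7=8.
Step 6. [r2c7∈{1}] nothing but 1 survives at r2c7 ⇒ r2c7=1.
Step 7. [r2c4∈{4,6,7}] in row 2, 7 fits only at r2c4, so r2c4=7.
Step 8. [r7c7∈{2}] only 2 remains possible at r7c7, so r7c7=2.
Step 9. [r4c5∈{9}] r4c5's peers cover all but 9, so r4c5=9.
Step 10. [r2c2∈{3,9}] in row 2, 9 fits only at r2c2, so r2c2=9.
Step 11. [r3c1∈{6}] nothing but 6 survives at r3c1 ⇒ r3c1=6.
Step 12. [r8c4∈{4}] r8c4 is down to just 4 ⇒ r8c4=4.
Step 13. [r8c3∈{1}] only 1 remains possible at r8c3 ⇒ r8c3=1.
Step 14. [r7c2∈{7}] only 7 remains possible at r7c2. So r7c2=7.
Step 15. [r8c8∈{9}] r8c8's peers cover all but 9, so r8c8=9.
Step 16. [r7c6∈{1,6,9}] in row 7, 9 fits only at r7c6, so r7c6=9.
Step 17. [r4c1∈{4,7}] 7 has one home in col 1: r4c1. So r4c1=7.
Step 18. [r4c8∈{2}] r4c8 is down to just 2, so r4c8=2.
Step 19. [r7c9∈{8}] r7c9 is down to just 8 ⇒ r7c9=8.
Step 20. [r5c9∈{9}] r5c9 has the single candidate 9, so r5c9=9.
Step 21. [r1c5∈{6}] only 6 remains possible at r1c5. So r1c5=6.
Step 22. [r4c3∈{4}] r4c3's peers cover all but 4 ⇒ r4c3=4.
Step 23. [r9c4∈{3}] only 3 remains possible at r9c4, so r9c4=3.
Step 24. [r6c2∈{1}] r6c2 is down to just 1 ⇒ r6c2=1.
Step 25. [r2c9∈{6}] only 6 remains possible at r2c9 ⇒ r2c9=6.
Step 26. [r7c8∈{1}] only 1 remains possible at r7c8 ⇒ r7c8=1.
Step 27. [r1c2∈{3}] nothing but 3 survives at r1c2. So r1c2=3.
Step 28. [r7c4∈{6}] r7c4 is down to just 6 ⇒ r7c4=6.
Step 29. [r3c8∈{8}] r3c8 has the single candidate 8 ⇒ r3c8=8.
Step 30. [r6c9∈{4}] only 4 remains possible at r6c9, so r6c9=4.
Step 31. [r5c2∈{8}] r5c2's peers cover all but 8 ⇒ r5c2=8.
Step 32. [r8c2∈{5}] r8c2 is down to just 5. So r8c2=5.
Step 33. [r9c6∈{1}] r9c6's peers cover all but 1. So r9c6=1.
Step 34. [r7c1∈{4}] r7c1 is down to just 4, so r7c1=4.
Step 35. [r5c3∈{2}] r5c3 is down to just 2 ⇒ r5c3=2.
Step 36. [r5c7∈{5}] only 5 remains possible at r5c7 ⇒ r5c7=5.
Step 37. [r8c6∈{7}] r8c6's peers cover all but 7. So r8c6=7.
Step 38. [r6c6∈{6}] only 6 remains possible at r6c6, so r6c6=6.
Step 39. [r3c5∈{1}] r3c5 is down to just 1. So r3c5=1.
Step 40. [r6c8∈{7}] r6c8's peers cover all but 7. So r6c8=7.
Step 41. [r6c3∈{9}] r6c3's peers cover all but 9, so r6c3=9.
Step 42. [r3c9∈{2}] r3c9 has the single candidate 2, so r3c9=2.
Step 43. [r2c8∈{3}] r2c8 has the single candidate 3. So r2c8=3.
Step 44. [r2c5∈{4}] nothing but 4 survives at r2c5, so r2c5=4.

Answer: 1 3 8 9 6 2 4 5 7 / 2 9 5 7 4 8 1 3 6 / 6 4 7 5 1 3 9 8 2 / 7 6 4 8 9 5 3 2 1 / 3 8 2 1 7 4 5 6 9 / 5 1 9 2 3 6 8 7 4 / 4 7 3 6 5 9 2 1 8 / 8 5 1 4 2 7 6 9 3 / 9 2 6 3 8 1 7 4 5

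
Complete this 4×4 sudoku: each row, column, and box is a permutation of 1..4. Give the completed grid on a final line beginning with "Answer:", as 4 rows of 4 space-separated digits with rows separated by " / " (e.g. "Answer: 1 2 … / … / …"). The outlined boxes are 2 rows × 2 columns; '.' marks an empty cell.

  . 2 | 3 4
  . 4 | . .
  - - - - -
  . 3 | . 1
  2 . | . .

Step 1. [r3c3∈{2,4}] row 3 places 2 nowhere but r3c3. So r3c3=2.
Step 2. [r1c1∈{1}] only 1 remains possible at r1c1 ⇒ r1c1=1.
Step 3. [r4c3∈{4}] r4c3 has the single candidate 4. So r4c3=4.
Step 4. [r2c1∈{3}] r2c1's peers cover all but 3, so r2c1=3.
Step 5. [r2c4∈{2}] r2c4 is down to just 2. So r2c4=2.
Step 6. [r4c2∈{1}] r4c2's peers cover all but 1 ⇒ r4c2=1.
Step 7. [r2c3∈{1}] nothing but 1 survives at r2c3 ⇒ r2c3=1.
Step 8. [r4c4∈{3}] r4c4 is down to just 3, so r4c4=3.
Step 9. [r3c1∈{4}] nothing but 4 survives at r3c1, so r3c1=4.

Answer: 1 2 3 4 / 3 4 1 2 / 4 3 2 1 / 2 1 4 3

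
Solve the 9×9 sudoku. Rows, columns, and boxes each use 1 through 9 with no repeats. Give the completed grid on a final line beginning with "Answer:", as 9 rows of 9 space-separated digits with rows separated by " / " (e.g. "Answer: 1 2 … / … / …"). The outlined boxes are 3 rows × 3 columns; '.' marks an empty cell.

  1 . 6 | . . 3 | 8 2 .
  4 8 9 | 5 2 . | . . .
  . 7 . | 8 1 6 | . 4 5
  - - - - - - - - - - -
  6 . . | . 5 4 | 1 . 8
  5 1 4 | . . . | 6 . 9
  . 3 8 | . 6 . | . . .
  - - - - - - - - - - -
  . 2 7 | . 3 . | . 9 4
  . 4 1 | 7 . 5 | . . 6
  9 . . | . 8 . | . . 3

Step 1. [r4c8∈{3,7}] row 4 places 7 nowhere but r4c8 ⇒ r4c8=7.
Step 2. [r2c6∈{7}] nothing but 7 survives at r2c6 ⇒ r2c6=7.
Step 3. [r7c6∈{1}] r7c6's peers cover all but 1. So r7c6=1.
Step 4. [r9c6∈{2}] r9c6's peers cover all but 2, so r9c6=2.
Step 5. [r4c3∈{2}] nothing but 2 survives at r4c3. So r4c3=2.
Step 6. [r7c7∈{5}] nothing but 5 survives at r7c7, so r7c7=5.
Step 7. [r4c4∈{3,9}] 3 has one home in row 4: r4c4, so r4c4=3.
Step 8. [r9c4∈{4,6}] in row 9, 4 fits only at r9c4. So r9c4=4.
Step 9. [r6c9∈{2}] only 2 remains possible at r6c9, so r6c9=2.
Step 10. [r1c4∈{9}] r1c4's peers cover all but 9, so r1c4=9.
Step 11. [r2c8∈{1,3,6}] r2c8 is the only open cell in row 2 admitting 6. So r2c8=6.
Step 12. [r8c1∈{3,8}] 3 has one home in row 8: r8c1, so r8c1=3.
Step 13. [r9c3∈{5}] r9c3 is down to just 5, so r9c3=5.
Step 14. [r2c7∈{3}] r2c7 has the single candidate 3. So r2c7=3.
Step 15. [r4c2∈{9}] r4c2's peers cover all but 9. So r4c2=9.
Step 16. [r5c6∈{8}] only 8 remains possible at r5c6. So r5c6=8.
Step 17. [r3c3∈{3}] r3c3 has the single candidate 3, so r3c3=3.
Step 18. [r8c5∈{9}] r8c5 has the single candidate 9 ⇒ r8c5=9.
Step 19. [r6c8∈{5}] r6c8 has the single candidate 5 ⇒ r6c8=5.
Step 20. [r1c5∈{4}] nothing but 4 survives at r1c5 ⇒ r1c5=4.
Step 21. [r1c9∈{7}] only 7 remains possible at r1c9. So r1c9=7.
Step 22. [r8c8∈{8}] r8c8's peers cover all but 8 ⇒ r8c8=8.
Step 23. [r3c1∈{2}] r3c1's peers cover all but 2. So r3c1=2.
Step 24. [r1c2∈{5}] nothing but 5 survives at r1c2, so r1c2=5.
Step 25. [r7c4∈{6}] r7c4 is down to just 6, so r7c4=6.
Step 26. [r6c4∈{1}] r6c4 is down to just 1, so r6c4=1.
Step 27. [r8c7∈{2}] r8c7 is down to just 2 ⇒ r8c7=2.
Step 28. [r2c9∈{1}] r2c9's peers cover all but 1 ⇒ r2c9=1.
Step 29. [r6c6∈{9}] r6c6 has the single candidate 9 ⇒ r6c6=9.
Step 30. [r3c7∈{9}] r3c7 has the single candidate 9. So r3c7=9.
Step 31. [r5c4∈{2}] r5c4's peers cover all but 2. So r5c4=2.
Step 32. [r5c5∈{7}] only 7 remains possible at r5c5 ⇒ r5c5=7.
Step 33. [r9c8∈{1}] only 1 remains possible at r9c8, so r9c8=1.
Step 34. [r9c2∈{6}] r9c2 has the single candidate 6 ⇒ r9c2=6.
Step 35. [r6c1∈{7}] r6c1 is down to just 7, so r6c1=7.
Step 36. [r5c8∈{3}] r5c8's peers cover all but 3 ⇒ r5c8=3.
Step 37. [r7c1∈{8}] r7c1 has the single candidate 8. So r7c1=8.
Step 38. [r9c7∈{7}] r9c7 is down to just 7, so r9c7=7.
Step 39. [r6c7∈{4}] r6c7 is down to just 4. So r6c7=4.

Answer: 1 5 6 9 4 3 8 2 7 / 4 8 9 5 2 7 3 6 1 / 2 7 3 8 1 6 9 4 5 / 6 9 2 3 5 4 1 7 8 / 5 1 4 2 7 8 6 3 9 / 7 3 8 1 6 9 4 5 2 / 8 2 7 6 3 1 5 9 4 / 3 4 1 7 9 5 2 8 6 / 9 6 5 4 8 2 7 1 3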